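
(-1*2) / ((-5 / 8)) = 16 / 5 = 3.20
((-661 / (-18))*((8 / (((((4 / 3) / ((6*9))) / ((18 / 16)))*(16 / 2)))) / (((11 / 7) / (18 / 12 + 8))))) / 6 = 2373651 / 1408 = 1685.83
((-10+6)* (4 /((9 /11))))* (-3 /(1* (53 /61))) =10736 /159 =67.52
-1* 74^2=-5476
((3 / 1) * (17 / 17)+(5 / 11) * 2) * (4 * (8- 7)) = 172 / 11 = 15.64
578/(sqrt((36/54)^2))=867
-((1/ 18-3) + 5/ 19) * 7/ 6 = 6419/ 2052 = 3.13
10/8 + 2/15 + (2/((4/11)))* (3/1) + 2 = 1193/60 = 19.88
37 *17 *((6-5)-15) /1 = -8806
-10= -10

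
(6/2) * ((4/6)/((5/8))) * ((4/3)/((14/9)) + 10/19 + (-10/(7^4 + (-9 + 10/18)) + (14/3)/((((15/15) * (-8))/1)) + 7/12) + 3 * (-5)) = -624131728/14319445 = -43.59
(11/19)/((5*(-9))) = -11/855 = -0.01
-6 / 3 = -2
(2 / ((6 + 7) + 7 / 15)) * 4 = 60 / 101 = 0.59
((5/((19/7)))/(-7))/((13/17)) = -85/247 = -0.34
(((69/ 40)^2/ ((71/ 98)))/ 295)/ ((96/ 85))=0.01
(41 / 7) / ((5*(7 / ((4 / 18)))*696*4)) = 0.00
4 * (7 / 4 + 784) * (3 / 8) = 9429 / 8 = 1178.62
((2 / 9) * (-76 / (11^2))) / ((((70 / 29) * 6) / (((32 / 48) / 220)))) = -551 / 18866925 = -0.00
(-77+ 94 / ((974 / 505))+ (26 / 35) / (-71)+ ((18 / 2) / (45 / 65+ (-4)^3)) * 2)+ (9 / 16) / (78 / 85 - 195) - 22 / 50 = -4235585294249741 / 146052044720400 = -29.00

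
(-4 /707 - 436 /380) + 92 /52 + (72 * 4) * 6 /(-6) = -250927724 /873145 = -287.38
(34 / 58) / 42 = 17 / 1218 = 0.01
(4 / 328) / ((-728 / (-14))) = 1 / 4264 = 0.00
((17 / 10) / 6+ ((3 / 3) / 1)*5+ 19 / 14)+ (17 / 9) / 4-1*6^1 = 701 / 630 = 1.11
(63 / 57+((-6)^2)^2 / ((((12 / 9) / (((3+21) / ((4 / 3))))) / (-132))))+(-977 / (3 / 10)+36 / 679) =-89509492757 / 38703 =-2312727.51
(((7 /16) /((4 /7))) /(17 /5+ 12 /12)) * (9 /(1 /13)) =28665 /1408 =20.36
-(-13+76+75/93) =-1978/31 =-63.81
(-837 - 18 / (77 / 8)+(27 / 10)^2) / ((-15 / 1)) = 2134389 / 38500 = 55.44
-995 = -995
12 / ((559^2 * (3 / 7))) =28 / 312481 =0.00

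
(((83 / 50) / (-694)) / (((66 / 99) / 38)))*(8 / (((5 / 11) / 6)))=-624492 / 43375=-14.40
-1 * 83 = -83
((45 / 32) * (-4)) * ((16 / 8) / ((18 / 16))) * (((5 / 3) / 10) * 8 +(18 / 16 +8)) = -104.58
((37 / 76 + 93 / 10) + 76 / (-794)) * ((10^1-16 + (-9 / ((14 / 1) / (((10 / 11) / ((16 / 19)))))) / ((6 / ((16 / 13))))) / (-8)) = 17978250891 / 2416173760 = 7.44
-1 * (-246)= 246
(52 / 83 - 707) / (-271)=58629 / 22493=2.61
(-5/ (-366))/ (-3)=-0.00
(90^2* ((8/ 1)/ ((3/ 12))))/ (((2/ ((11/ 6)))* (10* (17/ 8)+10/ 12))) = 570240/ 53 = 10759.25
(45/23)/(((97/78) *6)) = 0.26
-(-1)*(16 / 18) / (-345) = -8 / 3105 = -0.00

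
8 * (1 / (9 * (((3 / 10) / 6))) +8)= 736 / 9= 81.78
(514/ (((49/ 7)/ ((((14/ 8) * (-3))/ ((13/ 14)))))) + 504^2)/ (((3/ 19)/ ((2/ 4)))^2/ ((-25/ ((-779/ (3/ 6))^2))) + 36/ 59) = -26.19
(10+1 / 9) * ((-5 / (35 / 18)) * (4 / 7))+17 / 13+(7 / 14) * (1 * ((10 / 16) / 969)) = -19115977 / 1410864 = -13.55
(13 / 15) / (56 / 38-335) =-247 / 95055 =-0.00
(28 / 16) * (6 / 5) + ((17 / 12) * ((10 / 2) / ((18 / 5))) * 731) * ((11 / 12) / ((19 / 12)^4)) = 276130741 / 1303210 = 211.89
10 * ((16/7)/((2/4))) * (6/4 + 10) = 3680/7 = 525.71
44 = 44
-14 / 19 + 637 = 12089 / 19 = 636.26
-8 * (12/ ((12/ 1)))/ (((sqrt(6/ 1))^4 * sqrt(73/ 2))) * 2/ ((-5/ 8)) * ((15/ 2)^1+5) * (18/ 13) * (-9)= -1440 * sqrt(146)/ 949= -18.33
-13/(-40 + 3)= 13/37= 0.35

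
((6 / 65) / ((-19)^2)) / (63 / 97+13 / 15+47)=0.00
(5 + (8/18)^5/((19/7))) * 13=65.08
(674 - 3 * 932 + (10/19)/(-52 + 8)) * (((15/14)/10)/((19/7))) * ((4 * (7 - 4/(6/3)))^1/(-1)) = 13305015/7942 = 1675.27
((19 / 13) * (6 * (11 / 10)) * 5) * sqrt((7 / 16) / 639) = 209 * sqrt(497) / 3692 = 1.26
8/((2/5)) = 20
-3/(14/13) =-39/14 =-2.79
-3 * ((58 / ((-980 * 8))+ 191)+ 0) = -572.98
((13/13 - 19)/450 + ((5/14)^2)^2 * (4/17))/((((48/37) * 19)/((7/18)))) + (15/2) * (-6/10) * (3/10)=-12927891751/9572169600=-1.35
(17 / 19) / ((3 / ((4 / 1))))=68 / 57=1.19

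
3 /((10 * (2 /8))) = 6 /5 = 1.20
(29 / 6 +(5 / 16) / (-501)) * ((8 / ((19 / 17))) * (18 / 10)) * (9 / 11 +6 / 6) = 113.21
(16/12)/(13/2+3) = 8/57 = 0.14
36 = 36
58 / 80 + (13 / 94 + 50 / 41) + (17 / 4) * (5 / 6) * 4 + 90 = 106.25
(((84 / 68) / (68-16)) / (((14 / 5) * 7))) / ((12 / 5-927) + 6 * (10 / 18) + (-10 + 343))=-225 / 109205824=-0.00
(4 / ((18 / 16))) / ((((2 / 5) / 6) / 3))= 160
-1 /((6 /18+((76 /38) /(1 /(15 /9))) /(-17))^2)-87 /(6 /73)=-1111.58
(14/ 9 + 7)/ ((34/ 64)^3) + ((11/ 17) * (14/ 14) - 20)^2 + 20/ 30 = 19113487/ 44217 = 432.27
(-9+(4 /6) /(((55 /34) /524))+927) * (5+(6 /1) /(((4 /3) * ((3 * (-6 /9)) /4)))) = -748408 /165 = -4535.81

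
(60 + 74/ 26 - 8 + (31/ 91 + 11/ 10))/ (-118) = -0.48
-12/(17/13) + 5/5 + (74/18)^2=12014/1377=8.72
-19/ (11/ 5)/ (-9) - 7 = -598/ 99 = -6.04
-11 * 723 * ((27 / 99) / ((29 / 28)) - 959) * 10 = 2211201510 / 29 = 76248327.93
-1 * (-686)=686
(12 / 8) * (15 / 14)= 45 / 28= 1.61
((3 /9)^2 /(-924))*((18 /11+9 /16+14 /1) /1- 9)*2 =-181 /104544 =-0.00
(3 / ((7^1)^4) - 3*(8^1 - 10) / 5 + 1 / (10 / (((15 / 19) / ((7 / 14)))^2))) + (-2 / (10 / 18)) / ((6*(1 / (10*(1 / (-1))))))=32289261 / 4333805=7.45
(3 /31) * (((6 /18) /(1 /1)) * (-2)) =-2 /31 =-0.06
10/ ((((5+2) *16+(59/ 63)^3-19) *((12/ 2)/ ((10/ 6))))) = 27783/ 938390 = 0.03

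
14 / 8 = 7 / 4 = 1.75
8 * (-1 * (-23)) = 184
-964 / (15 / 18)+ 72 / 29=-167376 / 145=-1154.32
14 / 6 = 7 / 3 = 2.33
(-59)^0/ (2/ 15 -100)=-15/ 1498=-0.01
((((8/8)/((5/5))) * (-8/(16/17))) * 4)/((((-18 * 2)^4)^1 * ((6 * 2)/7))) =-119/10077696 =-0.00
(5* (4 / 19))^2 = 400 / 361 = 1.11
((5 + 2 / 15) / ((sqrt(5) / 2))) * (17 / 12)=1309 * sqrt(5) / 450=6.50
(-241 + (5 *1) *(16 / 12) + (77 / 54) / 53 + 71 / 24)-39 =-3094945 / 11448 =-270.35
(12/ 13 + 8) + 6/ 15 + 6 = 15.32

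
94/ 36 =47/ 18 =2.61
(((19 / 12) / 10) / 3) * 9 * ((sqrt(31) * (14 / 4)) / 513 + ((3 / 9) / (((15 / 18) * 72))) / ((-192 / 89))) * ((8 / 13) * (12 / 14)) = -1691 / 2620800 + sqrt(31) / 585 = 0.01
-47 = -47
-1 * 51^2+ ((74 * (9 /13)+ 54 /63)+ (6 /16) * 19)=-1850421 /728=-2541.79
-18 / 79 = -0.23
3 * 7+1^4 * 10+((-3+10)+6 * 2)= 50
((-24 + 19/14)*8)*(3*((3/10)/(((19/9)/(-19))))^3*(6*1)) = 64177.83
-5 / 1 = -5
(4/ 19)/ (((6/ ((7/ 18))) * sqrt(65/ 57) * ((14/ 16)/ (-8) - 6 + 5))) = -448 * sqrt(3705)/ 2367495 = -0.01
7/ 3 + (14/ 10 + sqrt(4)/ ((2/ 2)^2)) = 86/ 15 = 5.73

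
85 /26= 3.27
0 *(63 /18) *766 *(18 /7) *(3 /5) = 0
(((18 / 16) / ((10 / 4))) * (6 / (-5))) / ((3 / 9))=-81 / 50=-1.62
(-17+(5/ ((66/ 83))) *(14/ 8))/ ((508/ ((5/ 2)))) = -7915/ 268224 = -0.03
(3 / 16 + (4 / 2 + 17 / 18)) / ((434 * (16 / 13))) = 5863 / 999936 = 0.01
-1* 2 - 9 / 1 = -11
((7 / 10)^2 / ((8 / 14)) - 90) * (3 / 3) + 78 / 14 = -233999 / 2800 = -83.57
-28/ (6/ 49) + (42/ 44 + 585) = 23581/ 66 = 357.29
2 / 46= 1 / 23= 0.04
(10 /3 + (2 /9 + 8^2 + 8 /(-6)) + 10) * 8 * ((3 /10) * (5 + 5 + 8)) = 16464 /5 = 3292.80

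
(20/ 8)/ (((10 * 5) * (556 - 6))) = 1/ 11000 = 0.00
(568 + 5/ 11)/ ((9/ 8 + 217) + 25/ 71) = 3551704/ 1365045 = 2.60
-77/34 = -2.26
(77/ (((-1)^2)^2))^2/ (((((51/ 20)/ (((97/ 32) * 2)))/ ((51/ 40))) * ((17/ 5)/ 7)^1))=20128955/ 544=37001.76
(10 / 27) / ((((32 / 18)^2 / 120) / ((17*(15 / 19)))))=57375 / 304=188.73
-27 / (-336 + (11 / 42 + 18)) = 1134 / 13345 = 0.08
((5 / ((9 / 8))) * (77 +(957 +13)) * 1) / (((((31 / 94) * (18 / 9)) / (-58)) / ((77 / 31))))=-2930231920 / 2883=-1016382.91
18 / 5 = 3.60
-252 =-252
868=868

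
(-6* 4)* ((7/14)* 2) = -24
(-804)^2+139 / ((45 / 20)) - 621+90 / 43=249947383 / 387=645858.87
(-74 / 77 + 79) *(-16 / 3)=-32048 / 77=-416.21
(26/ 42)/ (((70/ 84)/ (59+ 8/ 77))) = 118326/ 2695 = 43.91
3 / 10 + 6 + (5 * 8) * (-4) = -153.70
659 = 659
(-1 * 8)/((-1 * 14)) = 4/7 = 0.57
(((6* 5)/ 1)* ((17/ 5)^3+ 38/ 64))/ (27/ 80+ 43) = 478773/ 17335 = 27.62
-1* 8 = -8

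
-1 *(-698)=698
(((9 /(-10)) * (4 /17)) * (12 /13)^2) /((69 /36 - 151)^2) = -373248 /45975484165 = -0.00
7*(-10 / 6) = -11.67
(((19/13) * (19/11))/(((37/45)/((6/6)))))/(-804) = -5415/1417988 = -0.00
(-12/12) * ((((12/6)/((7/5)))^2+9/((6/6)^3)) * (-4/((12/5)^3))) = 67625/21168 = 3.19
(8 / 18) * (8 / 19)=32 / 171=0.19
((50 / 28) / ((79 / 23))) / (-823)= -575 / 910238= -0.00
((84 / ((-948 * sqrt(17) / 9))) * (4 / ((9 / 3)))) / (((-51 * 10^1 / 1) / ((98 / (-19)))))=-1372 * sqrt(17) / 2168945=-0.00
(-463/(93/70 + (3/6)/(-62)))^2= 4037768736400/32844361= 122936.44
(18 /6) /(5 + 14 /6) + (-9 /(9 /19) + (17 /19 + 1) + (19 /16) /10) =-554349 /33440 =-16.58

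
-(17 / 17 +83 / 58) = -141 / 58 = -2.43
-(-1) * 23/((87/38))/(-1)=-874/87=-10.05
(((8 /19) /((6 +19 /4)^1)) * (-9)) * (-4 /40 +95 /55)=-0.57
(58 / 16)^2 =841 / 64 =13.14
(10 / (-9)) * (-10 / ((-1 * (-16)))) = 25 / 36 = 0.69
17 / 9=1.89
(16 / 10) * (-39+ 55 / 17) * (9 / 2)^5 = -8975448 / 85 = -105593.51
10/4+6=17/2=8.50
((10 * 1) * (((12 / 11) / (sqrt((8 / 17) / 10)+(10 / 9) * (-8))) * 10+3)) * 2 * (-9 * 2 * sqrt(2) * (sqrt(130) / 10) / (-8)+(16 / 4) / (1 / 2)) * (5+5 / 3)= -5184000 * sqrt(85) / 1495109 - 1458000 * sqrt(221) / 1495109+158959620 * sqrt(65) / 1495109+2825948800 / 1495109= 2700.84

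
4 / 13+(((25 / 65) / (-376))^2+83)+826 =21725674073 / 23892544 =909.31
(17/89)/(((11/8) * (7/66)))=816/623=1.31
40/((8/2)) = 10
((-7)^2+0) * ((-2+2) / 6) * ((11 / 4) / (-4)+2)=0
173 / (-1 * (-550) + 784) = 173 / 1334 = 0.13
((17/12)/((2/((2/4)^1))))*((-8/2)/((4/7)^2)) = -833/192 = -4.34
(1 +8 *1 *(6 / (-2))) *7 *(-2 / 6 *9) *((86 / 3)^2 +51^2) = 4959605 / 3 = 1653201.67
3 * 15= 45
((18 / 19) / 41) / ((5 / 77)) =1386 / 3895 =0.36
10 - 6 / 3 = 8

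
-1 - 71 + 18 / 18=-71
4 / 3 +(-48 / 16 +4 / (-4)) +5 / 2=-1 / 6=-0.17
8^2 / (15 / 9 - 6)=-192 / 13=-14.77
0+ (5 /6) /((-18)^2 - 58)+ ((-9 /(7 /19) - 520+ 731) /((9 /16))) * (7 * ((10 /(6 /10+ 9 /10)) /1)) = 222333485 /14364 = 15478.52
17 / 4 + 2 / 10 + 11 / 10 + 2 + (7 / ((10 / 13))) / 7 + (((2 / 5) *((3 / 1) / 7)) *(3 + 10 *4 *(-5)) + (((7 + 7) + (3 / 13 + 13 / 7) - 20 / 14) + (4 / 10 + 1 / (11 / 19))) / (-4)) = -145736 / 5005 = -29.12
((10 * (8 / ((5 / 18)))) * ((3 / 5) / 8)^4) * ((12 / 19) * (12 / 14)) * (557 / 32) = 3654477 / 42560000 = 0.09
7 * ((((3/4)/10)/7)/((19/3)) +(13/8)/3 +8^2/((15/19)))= 162812/285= 571.27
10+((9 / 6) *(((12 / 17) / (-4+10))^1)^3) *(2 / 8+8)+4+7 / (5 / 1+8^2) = 4787180 / 338997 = 14.12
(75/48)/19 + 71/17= 22009/5168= 4.26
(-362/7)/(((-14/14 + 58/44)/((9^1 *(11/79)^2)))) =-8672796/305809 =-28.36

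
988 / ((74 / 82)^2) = 1213.17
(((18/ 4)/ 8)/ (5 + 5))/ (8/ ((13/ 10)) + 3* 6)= 0.00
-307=-307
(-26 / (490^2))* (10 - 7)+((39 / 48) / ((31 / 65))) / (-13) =-3911297 / 29772400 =-0.13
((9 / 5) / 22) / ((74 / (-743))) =-6687 / 8140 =-0.82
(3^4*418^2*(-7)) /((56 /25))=-88454025 /2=-44227012.50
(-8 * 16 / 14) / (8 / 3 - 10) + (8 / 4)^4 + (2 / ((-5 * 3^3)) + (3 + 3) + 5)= 293471 / 10395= 28.23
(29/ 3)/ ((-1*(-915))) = 29/ 2745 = 0.01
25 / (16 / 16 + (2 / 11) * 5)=275 / 21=13.10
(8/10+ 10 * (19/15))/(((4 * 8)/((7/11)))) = 707/2640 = 0.27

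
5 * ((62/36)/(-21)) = -155/378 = -0.41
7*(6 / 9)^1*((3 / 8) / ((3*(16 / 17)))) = 119 / 192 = 0.62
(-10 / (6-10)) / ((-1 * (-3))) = 5 / 6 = 0.83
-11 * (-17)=187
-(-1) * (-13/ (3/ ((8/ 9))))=-104/ 27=-3.85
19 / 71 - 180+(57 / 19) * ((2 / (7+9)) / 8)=-816491 / 4544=-179.69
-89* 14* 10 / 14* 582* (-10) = 5179800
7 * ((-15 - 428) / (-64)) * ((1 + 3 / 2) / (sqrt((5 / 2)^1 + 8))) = 2215 * sqrt(42) / 384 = 37.38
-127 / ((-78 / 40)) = 65.13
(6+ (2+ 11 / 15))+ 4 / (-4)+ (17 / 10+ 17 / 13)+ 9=7699 / 390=19.74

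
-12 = -12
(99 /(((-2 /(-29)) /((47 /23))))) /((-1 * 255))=-44979 /3910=-11.50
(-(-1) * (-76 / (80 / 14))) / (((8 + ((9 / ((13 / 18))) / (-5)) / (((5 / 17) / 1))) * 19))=65 / 44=1.48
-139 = -139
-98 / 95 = -1.03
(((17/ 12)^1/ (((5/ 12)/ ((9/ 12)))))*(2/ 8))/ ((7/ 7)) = 51/ 80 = 0.64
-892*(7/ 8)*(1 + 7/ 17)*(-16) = 17630.12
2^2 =4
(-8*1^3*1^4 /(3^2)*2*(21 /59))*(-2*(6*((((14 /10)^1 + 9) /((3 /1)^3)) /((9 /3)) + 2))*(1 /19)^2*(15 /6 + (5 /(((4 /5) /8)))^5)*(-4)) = -10727111196928 /191691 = -55960432.14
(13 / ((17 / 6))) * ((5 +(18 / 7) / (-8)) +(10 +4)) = 20397 / 238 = 85.70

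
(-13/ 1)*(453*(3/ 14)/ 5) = -17667/ 70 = -252.39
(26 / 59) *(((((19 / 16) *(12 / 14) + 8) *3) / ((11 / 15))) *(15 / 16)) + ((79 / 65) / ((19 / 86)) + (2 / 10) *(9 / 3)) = 1532712889 / 71815744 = 21.34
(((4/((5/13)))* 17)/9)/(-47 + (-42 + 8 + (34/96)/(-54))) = -0.24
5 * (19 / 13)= 95 / 13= 7.31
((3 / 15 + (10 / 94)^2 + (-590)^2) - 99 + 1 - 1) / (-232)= -3843673379 / 2562440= -1500.01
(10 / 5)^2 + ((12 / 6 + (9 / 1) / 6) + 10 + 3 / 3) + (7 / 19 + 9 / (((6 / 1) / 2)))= 831 / 38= 21.87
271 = 271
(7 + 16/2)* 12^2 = 2160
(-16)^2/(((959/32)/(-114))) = -933888/959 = -973.81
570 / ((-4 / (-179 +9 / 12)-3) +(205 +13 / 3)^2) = 731538 / 56235337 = 0.01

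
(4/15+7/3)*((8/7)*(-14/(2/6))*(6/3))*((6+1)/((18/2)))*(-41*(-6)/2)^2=-14685216/5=-2937043.20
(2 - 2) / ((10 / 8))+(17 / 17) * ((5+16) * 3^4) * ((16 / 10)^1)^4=6967296 / 625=11147.67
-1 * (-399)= 399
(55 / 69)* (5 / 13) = 275 / 897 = 0.31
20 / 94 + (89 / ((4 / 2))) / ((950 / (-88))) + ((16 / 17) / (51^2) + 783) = 769075437383 / 987144525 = 779.09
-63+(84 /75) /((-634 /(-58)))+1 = -490538 /7925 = -61.90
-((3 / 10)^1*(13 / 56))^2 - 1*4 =-1255921 / 313600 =-4.00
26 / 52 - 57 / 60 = -9 / 20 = -0.45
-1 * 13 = -13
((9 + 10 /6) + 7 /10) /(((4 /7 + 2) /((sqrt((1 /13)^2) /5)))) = 2387 /35100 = 0.07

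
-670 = -670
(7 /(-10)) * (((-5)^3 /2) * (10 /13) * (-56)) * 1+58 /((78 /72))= -23804 /13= -1831.08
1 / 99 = 0.01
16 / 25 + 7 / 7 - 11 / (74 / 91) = -21991 / 1850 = -11.89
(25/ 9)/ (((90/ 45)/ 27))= 75/ 2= 37.50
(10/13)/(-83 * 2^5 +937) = -10/22347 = -0.00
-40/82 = -20/41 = -0.49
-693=-693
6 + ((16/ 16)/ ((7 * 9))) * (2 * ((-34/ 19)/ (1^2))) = 7114/ 1197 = 5.94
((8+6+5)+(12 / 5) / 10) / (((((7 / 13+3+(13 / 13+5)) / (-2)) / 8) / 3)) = -75036 / 775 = -96.82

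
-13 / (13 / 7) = -7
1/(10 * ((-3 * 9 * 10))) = -1/2700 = -0.00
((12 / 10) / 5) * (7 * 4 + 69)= 582 / 25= 23.28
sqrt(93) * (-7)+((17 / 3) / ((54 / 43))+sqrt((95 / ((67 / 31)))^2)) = 526067 / 10854- 7 * sqrt(93) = -19.04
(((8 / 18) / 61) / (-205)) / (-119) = 4 / 13392855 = 0.00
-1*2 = -2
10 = 10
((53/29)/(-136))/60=-53/236640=-0.00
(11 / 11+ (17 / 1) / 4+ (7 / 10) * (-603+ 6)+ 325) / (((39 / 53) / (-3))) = 357.34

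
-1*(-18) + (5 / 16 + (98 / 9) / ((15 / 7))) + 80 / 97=5074307 / 209520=24.22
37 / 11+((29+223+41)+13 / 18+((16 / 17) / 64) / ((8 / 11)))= 16000945 / 53856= 297.11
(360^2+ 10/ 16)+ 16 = 1036933/ 8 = 129616.62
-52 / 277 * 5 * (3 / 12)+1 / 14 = -633 / 3878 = -0.16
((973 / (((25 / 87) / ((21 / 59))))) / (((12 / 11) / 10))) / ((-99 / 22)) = -2172709 / 885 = -2455.04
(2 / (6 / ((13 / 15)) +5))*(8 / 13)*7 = 112 / 155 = 0.72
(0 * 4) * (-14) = 0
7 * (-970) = -6790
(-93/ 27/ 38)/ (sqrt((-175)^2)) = -31/ 59850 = -0.00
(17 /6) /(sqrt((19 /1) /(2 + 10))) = 17*sqrt(57) /57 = 2.25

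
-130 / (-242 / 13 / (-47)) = -39715 / 121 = -328.22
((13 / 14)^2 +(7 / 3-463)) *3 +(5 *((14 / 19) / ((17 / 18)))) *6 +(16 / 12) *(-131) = -290711797 / 189924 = -1530.67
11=11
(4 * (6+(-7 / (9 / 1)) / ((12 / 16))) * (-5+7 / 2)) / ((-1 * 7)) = 268 / 63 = 4.25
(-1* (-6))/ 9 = 0.67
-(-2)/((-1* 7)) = -2/7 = -0.29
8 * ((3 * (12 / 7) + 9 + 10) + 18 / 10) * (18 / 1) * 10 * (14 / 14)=261504 / 7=37357.71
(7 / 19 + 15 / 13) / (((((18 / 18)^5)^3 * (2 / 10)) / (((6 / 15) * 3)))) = 2256 / 247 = 9.13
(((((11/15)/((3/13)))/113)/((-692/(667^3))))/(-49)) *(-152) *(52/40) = -10481187554123/215527725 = -48630.34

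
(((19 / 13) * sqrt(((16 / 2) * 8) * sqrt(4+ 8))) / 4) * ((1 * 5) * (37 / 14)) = 3515 * sqrt(2) * 3^(1 / 4) / 91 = 71.89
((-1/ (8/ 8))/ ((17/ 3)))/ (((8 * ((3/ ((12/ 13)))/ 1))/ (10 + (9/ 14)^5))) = -1254759/ 18286016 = -0.07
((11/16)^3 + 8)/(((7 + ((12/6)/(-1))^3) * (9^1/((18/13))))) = -2623/2048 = -1.28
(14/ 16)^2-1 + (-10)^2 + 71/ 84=135221/ 1344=100.61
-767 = -767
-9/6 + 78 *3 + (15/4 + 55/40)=1901/8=237.62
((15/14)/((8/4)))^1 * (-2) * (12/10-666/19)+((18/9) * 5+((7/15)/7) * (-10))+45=36151/399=90.60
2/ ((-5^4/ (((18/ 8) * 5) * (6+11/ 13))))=-801/ 3250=-0.25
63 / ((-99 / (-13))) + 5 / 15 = 8.61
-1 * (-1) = 1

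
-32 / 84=-8 / 21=-0.38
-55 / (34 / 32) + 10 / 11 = -9510 / 187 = -50.86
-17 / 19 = -0.89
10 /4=5 /2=2.50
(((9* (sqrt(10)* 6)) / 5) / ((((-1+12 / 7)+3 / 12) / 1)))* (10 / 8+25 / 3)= 339.42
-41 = -41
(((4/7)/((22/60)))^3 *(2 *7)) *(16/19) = 55296000/1239161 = 44.62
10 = 10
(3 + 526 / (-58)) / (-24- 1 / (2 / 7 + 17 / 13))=880 / 3571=0.25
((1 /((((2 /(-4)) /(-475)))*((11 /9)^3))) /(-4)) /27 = -12825 /2662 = -4.82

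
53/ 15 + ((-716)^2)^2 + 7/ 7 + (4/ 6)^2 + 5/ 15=11826727845359/ 45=262816174341.31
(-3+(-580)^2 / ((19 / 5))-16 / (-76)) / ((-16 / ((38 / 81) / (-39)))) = 186883 / 2808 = 66.55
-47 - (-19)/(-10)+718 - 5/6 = 668.27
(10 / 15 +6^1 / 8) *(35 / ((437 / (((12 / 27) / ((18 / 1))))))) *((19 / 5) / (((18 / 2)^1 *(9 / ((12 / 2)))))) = 119 / 150903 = 0.00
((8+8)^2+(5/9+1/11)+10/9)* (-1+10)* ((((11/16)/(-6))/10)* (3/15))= -4253/800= -5.32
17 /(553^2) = 17 /305809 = 0.00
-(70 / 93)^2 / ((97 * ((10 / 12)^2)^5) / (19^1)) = -25019559936 / 36412890625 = -0.69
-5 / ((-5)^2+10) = -1 / 7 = -0.14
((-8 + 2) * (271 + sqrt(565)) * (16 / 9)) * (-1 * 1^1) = 32 * sqrt(565) / 3 + 8672 / 3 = 3144.21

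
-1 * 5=-5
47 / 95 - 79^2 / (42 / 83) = -12332.91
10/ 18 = 5/ 9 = 0.56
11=11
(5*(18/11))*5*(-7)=-3150/11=-286.36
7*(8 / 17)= 56 / 17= 3.29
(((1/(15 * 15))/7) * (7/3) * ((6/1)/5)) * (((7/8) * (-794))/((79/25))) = -0.39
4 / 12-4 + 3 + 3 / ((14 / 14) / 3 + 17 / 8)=0.55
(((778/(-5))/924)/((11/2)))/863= -389/10964415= -0.00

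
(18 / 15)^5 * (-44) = -342144 / 3125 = -109.49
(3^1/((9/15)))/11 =5/11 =0.45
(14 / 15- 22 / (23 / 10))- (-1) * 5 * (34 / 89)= -206392 / 30705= -6.72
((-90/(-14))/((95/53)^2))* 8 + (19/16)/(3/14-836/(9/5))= 94625614017/5912472440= 16.00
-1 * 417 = -417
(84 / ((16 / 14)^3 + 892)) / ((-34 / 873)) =-698691 / 289442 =-2.41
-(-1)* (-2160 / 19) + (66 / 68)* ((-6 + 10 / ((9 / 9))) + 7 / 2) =-106.40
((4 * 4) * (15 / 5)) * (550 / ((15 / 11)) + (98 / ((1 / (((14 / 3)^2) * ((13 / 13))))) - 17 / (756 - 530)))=121799.06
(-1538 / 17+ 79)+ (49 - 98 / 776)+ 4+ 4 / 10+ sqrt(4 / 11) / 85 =2 * sqrt(11) / 935+ 1378667 / 32980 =41.81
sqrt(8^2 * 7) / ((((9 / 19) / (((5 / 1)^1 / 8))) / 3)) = 95 * sqrt(7) / 3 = 83.78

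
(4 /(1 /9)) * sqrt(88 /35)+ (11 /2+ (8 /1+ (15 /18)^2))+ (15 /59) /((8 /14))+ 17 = 33601 /1062+ 72 * sqrt(770) /35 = 88.72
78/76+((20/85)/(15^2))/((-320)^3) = 611020799981/595353600000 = 1.03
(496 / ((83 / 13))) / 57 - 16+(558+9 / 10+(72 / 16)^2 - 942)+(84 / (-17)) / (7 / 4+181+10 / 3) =-193711401101 / 513124260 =-377.51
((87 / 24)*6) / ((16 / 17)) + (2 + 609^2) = 23737991 / 64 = 370906.11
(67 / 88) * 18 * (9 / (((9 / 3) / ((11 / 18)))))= 25.12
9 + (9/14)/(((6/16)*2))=69/7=9.86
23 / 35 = 0.66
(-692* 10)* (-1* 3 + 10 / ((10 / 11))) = -55360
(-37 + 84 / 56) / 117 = -71 / 234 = -0.30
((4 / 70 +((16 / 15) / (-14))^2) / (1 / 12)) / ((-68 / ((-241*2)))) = 334508 / 62475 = 5.35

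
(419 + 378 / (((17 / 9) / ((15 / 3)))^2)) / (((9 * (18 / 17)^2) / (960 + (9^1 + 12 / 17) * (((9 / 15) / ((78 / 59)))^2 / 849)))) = 13839588613786231 / 47417600880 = 291866.07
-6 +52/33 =-146/33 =-4.42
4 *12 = 48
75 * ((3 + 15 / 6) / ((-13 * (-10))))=165 / 52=3.17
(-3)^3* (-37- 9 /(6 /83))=8721 /2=4360.50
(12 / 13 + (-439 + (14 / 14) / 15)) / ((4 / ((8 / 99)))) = -170824 / 19305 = -8.85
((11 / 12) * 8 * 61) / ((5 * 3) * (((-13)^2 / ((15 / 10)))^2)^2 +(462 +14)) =6039 / 32629235266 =0.00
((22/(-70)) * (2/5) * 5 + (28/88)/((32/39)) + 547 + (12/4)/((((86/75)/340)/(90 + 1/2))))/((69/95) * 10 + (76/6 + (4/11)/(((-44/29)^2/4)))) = 3941.78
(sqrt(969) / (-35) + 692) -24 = 668 -sqrt(969) / 35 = 667.11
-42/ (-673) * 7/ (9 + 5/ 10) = 588/ 12787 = 0.05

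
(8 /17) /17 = 8 /289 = 0.03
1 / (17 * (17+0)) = 1 / 289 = 0.00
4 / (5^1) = 0.80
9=9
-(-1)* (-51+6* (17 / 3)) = -17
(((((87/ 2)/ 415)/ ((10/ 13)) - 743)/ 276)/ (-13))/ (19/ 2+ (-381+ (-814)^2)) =6165769/ 19721310499800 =0.00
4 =4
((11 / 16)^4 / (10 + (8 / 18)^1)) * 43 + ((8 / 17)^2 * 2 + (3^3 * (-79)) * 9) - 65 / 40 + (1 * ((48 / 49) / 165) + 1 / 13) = -1197416322600064927 / 62374596444160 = -19197.18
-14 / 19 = -0.74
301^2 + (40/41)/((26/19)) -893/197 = 9512794492/105001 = 90597.18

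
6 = 6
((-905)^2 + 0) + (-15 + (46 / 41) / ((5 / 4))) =819010.90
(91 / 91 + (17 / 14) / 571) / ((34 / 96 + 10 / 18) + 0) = 576792 / 523607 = 1.10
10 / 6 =5 / 3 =1.67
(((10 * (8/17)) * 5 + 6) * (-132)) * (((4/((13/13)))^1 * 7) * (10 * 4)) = -74215680/17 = -4365628.24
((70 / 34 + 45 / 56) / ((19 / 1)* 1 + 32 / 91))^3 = 44455917390625 / 13737091563495936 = 0.00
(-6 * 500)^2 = 9000000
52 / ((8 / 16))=104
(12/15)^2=16/25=0.64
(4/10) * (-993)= -1986/5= -397.20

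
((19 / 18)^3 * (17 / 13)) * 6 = 116603 / 12636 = 9.23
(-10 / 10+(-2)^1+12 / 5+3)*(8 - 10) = -24 / 5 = -4.80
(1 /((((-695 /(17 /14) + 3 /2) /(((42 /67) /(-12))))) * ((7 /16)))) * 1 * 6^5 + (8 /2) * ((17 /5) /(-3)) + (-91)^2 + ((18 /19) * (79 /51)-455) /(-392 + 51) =17787962383944998 /2148454314435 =8279.42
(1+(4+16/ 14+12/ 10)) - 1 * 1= 222/ 35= 6.34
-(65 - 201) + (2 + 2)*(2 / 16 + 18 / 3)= 321 / 2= 160.50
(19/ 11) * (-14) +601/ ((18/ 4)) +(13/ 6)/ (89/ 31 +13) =395113/ 3608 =109.51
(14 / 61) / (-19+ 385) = 7 / 11163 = 0.00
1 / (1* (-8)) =-1 / 8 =-0.12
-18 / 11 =-1.64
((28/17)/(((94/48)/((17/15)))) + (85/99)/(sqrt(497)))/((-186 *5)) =-112/109275 - 17 *sqrt(497)/9151758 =-0.00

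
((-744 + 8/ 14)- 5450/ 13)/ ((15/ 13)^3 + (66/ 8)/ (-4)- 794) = 1.46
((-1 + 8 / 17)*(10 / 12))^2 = 0.19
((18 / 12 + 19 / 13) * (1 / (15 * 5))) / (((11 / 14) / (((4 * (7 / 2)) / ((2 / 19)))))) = 6517 / 975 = 6.68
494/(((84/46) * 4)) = 5681/84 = 67.63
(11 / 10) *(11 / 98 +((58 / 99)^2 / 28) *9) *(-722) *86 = -368717819 / 24255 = -15201.72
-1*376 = -376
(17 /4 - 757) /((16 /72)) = -27099 /8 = -3387.38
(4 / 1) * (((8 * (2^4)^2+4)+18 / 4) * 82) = 674532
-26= -26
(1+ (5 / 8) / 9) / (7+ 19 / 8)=77 / 675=0.11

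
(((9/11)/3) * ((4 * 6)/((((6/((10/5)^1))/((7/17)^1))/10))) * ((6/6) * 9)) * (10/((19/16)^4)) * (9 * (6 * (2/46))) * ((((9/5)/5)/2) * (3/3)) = 96315899904/560510621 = 171.84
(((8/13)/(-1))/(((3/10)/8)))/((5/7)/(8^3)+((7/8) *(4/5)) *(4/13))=-11468800/151503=-75.70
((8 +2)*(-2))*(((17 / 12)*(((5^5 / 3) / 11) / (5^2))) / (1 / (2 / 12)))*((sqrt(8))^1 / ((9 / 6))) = -21250*sqrt(2) / 891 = -33.73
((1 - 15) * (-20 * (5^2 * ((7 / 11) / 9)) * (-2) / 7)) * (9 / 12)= -3500 / 33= -106.06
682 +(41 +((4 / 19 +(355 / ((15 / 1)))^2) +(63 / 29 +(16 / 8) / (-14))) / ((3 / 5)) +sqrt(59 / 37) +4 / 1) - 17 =sqrt(2183) / 37 +171543175 / 104139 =1648.51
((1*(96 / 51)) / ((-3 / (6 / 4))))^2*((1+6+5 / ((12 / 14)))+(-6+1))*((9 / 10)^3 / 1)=182736 / 36125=5.06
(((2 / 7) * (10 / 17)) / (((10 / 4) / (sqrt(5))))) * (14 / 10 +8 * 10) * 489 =1592184 * sqrt(5) / 595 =5983.58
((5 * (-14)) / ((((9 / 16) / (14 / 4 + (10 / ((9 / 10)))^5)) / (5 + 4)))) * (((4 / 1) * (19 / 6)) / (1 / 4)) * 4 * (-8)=54477925880197120 / 177147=307529486134.10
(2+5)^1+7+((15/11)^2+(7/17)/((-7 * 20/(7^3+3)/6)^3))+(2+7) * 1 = -16602393439/12599125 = -1317.74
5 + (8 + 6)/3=29/3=9.67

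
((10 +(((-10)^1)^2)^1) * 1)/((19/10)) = 1100/19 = 57.89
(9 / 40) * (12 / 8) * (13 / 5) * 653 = 573.01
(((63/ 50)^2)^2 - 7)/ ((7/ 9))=-35996193/ 6250000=-5.76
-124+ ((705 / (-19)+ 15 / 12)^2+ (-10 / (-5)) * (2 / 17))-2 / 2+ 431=156305481 / 98192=1591.84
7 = 7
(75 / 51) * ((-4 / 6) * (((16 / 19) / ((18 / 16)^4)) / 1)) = -3276800 / 6357609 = -0.52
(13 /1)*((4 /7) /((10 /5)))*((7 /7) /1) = 26 /7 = 3.71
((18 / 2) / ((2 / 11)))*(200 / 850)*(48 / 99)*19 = 1824 / 17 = 107.29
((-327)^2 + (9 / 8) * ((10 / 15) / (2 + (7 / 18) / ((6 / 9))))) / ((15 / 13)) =14364168 / 155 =92672.05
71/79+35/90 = 1831/1422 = 1.29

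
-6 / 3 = -2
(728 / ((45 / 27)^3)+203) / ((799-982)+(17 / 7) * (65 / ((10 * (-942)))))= -593868828 / 301703125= -1.97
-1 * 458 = -458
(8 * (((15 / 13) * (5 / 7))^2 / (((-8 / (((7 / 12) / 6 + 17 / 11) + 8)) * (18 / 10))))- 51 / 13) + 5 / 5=-6148111 / 936936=-6.56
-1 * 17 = -17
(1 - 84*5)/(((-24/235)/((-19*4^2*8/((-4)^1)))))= 7483340/3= 2494446.67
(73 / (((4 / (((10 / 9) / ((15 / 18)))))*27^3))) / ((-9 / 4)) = -292 / 531441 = -0.00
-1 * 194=-194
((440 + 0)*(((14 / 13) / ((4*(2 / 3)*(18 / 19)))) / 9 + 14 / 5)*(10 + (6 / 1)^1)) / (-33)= -639632 / 1053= -607.44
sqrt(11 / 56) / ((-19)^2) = sqrt(154) / 10108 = 0.00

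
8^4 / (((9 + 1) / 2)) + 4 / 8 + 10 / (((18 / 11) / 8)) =78173 / 90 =868.59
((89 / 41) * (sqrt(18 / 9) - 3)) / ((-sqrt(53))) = 89 * sqrt(53) * (3 - sqrt(2)) / 2173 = 0.47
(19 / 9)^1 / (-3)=-19 / 27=-0.70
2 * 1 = 2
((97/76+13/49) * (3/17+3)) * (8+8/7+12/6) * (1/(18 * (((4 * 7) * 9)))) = 74633/6204184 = 0.01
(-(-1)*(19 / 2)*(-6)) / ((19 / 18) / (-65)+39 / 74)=-1233765 / 11056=-111.59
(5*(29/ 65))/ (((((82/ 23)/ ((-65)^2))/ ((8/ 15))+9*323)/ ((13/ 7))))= 2254460/ 1581932121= 0.00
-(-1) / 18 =1 / 18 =0.06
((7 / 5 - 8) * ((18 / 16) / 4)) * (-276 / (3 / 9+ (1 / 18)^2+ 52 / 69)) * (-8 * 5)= -152713836 / 8123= -18800.18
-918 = -918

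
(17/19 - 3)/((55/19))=-8/11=-0.73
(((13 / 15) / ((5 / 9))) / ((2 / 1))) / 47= 39 / 2350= 0.02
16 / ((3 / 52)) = 832 / 3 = 277.33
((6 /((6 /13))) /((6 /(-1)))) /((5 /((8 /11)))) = -52 /165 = -0.32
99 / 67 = 1.48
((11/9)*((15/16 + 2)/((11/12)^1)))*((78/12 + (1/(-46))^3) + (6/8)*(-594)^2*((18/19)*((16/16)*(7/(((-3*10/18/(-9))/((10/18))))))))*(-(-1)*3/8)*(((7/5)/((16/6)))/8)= 9609861689456091/18937692160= 507446.29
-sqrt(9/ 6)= -sqrt(6)/ 2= -1.22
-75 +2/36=-1349/18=-74.94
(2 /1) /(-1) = -2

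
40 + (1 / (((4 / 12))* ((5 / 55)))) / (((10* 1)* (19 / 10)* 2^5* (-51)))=413429 / 10336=40.00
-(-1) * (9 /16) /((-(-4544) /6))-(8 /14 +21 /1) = -5488963 /254464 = -21.57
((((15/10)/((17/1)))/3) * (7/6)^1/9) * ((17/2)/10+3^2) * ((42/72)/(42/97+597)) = 936341/25535528640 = 0.00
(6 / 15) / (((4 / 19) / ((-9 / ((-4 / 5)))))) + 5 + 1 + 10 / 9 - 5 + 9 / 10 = 8779 / 360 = 24.39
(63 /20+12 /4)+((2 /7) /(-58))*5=24869 /4060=6.13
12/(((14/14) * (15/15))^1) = 12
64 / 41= 1.56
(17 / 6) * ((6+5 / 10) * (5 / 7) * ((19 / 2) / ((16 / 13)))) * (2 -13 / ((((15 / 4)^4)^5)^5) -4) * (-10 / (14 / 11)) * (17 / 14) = 41500825846474665086315924832319133910480361879725965453690704699930230737308726047640229227478160916287761129176414392601561 / 21419594326207307739228201937228077028848083940388801360306906685708304297413584471598824165994301438331604003906250000000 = 1937.52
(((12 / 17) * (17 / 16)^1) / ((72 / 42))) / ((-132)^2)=7 / 278784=0.00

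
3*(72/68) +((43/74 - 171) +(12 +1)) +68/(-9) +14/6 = -1805459/11322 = -159.46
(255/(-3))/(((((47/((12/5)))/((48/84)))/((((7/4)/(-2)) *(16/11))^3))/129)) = 659.61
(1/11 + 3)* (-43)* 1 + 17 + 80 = -395/11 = -35.91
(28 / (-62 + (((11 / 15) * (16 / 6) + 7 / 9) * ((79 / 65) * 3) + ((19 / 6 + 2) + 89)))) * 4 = 31200 / 11737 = 2.66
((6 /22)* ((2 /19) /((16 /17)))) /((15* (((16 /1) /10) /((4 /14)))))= 17 /46816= 0.00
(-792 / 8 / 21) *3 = -14.14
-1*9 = -9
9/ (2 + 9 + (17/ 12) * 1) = 108/ 149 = 0.72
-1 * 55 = -55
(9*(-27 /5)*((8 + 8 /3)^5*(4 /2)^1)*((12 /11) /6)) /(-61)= 134217728 /3355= 40005.28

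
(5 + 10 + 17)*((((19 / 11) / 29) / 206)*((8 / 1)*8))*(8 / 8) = 0.59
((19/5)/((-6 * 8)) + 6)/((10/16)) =1421/150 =9.47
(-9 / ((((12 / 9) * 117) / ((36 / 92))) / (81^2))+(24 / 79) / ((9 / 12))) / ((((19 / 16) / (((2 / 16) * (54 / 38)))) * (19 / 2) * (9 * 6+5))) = -376821207 / 9558969901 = -0.04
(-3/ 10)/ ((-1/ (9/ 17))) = 27/ 170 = 0.16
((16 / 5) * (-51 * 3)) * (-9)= 22032 / 5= 4406.40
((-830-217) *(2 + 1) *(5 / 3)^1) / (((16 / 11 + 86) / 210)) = -6046425 / 481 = -12570.53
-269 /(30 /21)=-1883 /10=-188.30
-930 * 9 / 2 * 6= -25110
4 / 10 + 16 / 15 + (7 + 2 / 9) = 391 / 45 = 8.69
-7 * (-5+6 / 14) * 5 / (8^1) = 20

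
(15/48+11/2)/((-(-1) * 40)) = 93/640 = 0.15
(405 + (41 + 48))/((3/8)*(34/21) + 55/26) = 181.45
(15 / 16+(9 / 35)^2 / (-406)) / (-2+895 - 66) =3729477 / 3290467600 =0.00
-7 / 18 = -0.39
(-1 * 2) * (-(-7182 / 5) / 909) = -1596 / 505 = -3.16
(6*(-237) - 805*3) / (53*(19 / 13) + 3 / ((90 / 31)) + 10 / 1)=-1496430 / 34513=-43.36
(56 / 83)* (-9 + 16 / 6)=-1064 / 249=-4.27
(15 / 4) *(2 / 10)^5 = 3 / 2500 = 0.00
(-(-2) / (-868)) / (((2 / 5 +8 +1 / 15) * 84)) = -5 / 1543304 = -0.00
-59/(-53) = 59/53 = 1.11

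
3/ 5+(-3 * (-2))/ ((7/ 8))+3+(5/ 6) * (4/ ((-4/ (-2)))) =1273/ 105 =12.12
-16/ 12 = -4/ 3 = -1.33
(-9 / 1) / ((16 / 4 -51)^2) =-9 / 2209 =-0.00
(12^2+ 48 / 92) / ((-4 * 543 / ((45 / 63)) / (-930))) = 1288050 / 29141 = 44.20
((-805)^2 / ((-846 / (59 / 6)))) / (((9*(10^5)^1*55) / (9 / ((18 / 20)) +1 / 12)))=-16822729 / 10964160000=-0.00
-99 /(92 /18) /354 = -297 /5428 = -0.05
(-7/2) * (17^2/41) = -2023/82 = -24.67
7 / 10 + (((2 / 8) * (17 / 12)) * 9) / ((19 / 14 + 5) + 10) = 8197 / 9160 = 0.89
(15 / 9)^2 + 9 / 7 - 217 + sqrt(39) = -206.69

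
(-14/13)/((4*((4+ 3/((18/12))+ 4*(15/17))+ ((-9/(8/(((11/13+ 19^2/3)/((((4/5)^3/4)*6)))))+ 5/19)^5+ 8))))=144580002512931802578944/93942906628638687206794448817628477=0.00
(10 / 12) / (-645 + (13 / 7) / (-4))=-70 / 54219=-0.00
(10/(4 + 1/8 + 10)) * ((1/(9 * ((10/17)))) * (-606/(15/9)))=-27472/565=-48.62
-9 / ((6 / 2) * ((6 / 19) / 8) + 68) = -684 / 5177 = -0.13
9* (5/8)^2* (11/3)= 825/64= 12.89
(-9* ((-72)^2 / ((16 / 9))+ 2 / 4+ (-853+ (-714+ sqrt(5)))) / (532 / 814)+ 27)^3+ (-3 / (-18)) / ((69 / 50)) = -199158573695978166424859 / 31167734976-1070965025383233321* sqrt(5) / 75284384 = -6421705029184.43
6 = 6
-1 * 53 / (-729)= 53 / 729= 0.07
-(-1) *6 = 6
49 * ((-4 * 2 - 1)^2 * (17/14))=9639/2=4819.50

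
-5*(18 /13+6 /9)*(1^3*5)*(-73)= 3743.59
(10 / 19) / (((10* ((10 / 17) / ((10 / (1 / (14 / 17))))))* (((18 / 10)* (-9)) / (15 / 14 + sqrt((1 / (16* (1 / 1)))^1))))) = -185 / 3078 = -0.06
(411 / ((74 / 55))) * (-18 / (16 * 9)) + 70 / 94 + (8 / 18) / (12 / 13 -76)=-571991963 / 15275376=-37.45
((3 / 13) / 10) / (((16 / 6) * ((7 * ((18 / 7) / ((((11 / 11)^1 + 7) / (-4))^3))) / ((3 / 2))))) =-3 / 520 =-0.01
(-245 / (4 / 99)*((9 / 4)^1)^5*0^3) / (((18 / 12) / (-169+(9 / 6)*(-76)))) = 0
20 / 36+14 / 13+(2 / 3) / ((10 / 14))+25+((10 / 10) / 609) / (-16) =27.57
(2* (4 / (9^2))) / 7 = 8 / 567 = 0.01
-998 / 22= -499 / 11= -45.36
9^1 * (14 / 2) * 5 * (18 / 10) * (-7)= -3969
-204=-204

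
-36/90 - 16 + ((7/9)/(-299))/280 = -1765297/107640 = -16.40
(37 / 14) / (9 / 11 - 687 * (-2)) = 407 / 211722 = 0.00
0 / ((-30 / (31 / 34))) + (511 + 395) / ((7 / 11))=9966 / 7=1423.71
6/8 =3/4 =0.75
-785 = -785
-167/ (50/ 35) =-1169/ 10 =-116.90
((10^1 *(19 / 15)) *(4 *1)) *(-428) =-65056 / 3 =-21685.33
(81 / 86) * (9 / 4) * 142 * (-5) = -258795 / 172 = -1504.62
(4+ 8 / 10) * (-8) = -38.40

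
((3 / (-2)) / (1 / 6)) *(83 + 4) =-783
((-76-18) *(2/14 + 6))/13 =-4042/91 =-44.42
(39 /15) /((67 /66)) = 858 /335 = 2.56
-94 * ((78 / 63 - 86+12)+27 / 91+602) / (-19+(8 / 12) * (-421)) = 13588922 / 81809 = 166.11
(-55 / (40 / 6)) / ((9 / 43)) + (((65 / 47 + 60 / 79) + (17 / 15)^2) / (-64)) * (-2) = -262721617 / 6683400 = -39.31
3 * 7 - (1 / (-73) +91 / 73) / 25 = 7647 / 365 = 20.95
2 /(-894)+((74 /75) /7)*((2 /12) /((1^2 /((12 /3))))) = 21527 /234675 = 0.09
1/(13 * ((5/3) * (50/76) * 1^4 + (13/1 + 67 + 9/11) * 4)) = 0.00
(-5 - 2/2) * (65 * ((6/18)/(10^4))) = -13/1000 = -0.01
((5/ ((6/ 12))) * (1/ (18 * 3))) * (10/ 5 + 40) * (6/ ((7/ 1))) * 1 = 20/ 3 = 6.67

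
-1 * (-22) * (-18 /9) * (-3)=132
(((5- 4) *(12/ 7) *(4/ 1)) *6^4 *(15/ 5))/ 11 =186624/ 77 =2423.69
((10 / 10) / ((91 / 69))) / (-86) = -69 / 7826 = -0.01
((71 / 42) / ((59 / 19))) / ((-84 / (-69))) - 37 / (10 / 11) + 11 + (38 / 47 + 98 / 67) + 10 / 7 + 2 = -25730558561 / 1092451080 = -23.55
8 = 8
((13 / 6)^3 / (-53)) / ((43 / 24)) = -2197 / 20511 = -0.11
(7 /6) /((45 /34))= 119 /135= 0.88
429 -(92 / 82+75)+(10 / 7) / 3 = 304238 / 861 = 353.35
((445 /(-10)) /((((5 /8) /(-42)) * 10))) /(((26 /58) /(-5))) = -216804 /65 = -3335.45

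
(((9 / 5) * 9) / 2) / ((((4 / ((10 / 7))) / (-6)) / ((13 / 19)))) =-3159 / 266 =-11.88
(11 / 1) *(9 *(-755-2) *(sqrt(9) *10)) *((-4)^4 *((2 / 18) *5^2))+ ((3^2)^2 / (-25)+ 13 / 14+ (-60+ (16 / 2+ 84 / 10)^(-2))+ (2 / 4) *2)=-1881289204940783 / 1176700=-1598784061.31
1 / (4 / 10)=2.50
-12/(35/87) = -1044/35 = -29.83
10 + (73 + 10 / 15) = 251 / 3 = 83.67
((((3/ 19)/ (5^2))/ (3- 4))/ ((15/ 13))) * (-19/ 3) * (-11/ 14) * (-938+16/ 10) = 25.51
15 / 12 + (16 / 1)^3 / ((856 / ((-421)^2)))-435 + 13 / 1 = 362809487 / 428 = 847685.72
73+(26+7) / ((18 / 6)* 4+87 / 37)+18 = 16514 / 177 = 93.30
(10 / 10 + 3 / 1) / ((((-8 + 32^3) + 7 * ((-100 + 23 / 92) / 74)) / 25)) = 29600 / 9694167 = 0.00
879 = 879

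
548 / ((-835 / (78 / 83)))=-0.62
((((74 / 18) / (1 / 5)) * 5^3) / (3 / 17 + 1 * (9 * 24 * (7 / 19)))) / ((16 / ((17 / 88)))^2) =2158649375 / 459632295936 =0.00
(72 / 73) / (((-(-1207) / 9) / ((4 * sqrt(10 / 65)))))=2592 * sqrt(26) / 1145443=0.01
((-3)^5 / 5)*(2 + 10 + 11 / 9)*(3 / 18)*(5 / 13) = -1071 / 26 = -41.19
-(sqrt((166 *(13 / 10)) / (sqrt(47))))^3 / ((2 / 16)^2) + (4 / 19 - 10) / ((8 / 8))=-69056 *47^(1 / 4) *sqrt(5395) / 1175 - 186 / 19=-11312.53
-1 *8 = -8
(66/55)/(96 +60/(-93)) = 93/7390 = 0.01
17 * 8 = 136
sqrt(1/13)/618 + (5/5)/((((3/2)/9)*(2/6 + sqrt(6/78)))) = 117/2- 54229*sqrt(13)/4017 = 9.83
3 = 3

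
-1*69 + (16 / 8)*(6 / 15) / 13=-4481 / 65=-68.94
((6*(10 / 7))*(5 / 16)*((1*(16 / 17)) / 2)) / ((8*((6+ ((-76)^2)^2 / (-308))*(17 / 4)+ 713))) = -165 / 481310086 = -0.00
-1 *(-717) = 717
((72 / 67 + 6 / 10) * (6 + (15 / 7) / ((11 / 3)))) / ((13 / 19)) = 37791 / 2345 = 16.12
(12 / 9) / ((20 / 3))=1 / 5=0.20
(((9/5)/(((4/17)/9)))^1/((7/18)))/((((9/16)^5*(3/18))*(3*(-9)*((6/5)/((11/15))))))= -98041856/229635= -426.95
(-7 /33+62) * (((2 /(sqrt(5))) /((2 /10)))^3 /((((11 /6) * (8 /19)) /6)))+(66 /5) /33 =2 /5+2324460 * sqrt(5) /121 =42956.19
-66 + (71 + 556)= 561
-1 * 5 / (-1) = 5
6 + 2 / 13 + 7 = 171 / 13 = 13.15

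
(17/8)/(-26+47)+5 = 857/168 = 5.10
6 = 6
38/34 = 19/17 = 1.12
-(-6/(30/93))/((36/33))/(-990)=-31/1800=-0.02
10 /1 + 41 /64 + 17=1769 /64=27.64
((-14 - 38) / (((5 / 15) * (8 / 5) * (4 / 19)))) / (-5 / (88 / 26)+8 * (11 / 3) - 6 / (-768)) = -1956240 / 117697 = -16.62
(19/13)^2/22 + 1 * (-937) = -3483405/3718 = -936.90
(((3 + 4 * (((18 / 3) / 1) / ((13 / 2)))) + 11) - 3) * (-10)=-1910 / 13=-146.92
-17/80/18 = -17/1440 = -0.01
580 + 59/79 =45879/79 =580.75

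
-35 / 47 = -0.74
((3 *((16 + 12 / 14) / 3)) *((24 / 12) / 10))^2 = 13924 / 1225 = 11.37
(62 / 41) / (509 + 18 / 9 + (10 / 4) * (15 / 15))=0.00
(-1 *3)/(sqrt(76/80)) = -6 *sqrt(95)/19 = -3.08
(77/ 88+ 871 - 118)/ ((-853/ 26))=-78403/ 3412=-22.98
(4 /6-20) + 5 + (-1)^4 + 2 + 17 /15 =-51 /5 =-10.20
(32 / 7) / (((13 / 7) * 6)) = 0.41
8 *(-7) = -56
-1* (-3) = 3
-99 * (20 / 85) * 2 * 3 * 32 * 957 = -72762624 / 17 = -4280154.35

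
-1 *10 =-10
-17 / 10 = -1.70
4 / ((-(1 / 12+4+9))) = -48 / 157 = -0.31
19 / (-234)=-19 / 234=-0.08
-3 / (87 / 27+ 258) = -27 / 2351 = -0.01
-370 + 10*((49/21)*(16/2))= -183.33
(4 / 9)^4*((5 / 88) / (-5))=-32 / 72171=-0.00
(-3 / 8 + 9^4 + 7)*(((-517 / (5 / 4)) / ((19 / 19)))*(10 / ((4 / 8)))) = -54327394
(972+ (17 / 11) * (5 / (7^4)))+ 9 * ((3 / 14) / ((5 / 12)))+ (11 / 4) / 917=67580021679 / 69196820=976.63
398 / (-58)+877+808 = 48666 / 29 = 1678.14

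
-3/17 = -0.18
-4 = -4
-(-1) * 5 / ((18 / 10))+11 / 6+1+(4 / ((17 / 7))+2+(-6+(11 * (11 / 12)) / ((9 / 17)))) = 40951 / 1836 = 22.30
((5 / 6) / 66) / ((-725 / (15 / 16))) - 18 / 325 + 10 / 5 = 38708411 / 19905600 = 1.94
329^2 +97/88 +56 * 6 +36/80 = 108578.55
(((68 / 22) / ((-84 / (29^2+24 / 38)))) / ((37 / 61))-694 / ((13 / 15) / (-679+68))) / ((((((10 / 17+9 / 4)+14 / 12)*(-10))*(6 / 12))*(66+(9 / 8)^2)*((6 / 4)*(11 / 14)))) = -1382991298765312 / 4487734614825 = -308.17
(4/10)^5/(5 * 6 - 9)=32/65625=0.00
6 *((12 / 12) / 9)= 2 / 3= 0.67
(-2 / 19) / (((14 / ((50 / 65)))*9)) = -10 / 15561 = -0.00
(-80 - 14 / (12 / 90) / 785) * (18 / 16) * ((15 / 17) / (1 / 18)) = -15285915 / 10676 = -1431.80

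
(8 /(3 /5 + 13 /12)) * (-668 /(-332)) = 80160 /8383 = 9.56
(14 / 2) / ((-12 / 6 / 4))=-14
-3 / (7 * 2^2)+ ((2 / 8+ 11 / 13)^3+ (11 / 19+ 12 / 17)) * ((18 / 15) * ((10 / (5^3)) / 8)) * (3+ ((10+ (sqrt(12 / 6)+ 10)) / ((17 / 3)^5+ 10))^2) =-433246324708099106121 / 32155486051303189993600+ 20933400582873 * sqrt(2) / 574205108058985535600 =-0.01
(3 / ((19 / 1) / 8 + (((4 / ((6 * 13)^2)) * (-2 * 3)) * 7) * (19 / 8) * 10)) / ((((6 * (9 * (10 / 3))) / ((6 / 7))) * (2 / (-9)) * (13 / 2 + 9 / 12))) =-36504 / 7077595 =-0.01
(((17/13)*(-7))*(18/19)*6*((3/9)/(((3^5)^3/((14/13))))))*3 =-6664/1706457051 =-0.00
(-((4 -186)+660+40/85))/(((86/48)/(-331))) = 64616496/731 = 88394.66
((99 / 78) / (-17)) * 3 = -99 / 442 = -0.22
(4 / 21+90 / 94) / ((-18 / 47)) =-1133 / 378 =-3.00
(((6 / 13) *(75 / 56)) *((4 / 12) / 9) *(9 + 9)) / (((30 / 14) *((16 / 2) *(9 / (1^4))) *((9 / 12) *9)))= 5 / 12636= 0.00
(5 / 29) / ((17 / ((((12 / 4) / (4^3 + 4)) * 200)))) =750 / 8381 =0.09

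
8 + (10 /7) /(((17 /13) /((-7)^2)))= 1046 /17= 61.53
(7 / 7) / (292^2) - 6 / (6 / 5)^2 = -4.17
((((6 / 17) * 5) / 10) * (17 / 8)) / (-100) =-0.00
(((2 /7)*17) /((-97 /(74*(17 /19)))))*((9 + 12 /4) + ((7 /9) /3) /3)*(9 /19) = -41873788 /2206071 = -18.98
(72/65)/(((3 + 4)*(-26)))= -36/5915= -0.01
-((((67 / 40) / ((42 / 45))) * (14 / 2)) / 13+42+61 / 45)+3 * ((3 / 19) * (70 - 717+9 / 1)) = -61627327 / 177840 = -346.53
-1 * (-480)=480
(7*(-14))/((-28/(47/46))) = 329/92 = 3.58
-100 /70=-10 /7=-1.43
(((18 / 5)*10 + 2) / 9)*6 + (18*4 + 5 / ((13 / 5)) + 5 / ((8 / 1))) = 31163 / 312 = 99.88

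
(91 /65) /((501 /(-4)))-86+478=981932 /2505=391.99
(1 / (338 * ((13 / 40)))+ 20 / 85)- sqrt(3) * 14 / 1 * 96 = 9128 / 37349- 1344 * sqrt(3) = -2327.63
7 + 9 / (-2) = 5 / 2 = 2.50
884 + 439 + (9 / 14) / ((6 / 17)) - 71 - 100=32307 / 28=1153.82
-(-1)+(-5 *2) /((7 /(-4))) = 47 /7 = 6.71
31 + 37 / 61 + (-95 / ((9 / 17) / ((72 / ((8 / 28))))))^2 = 124735754328 / 61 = 2044848431.61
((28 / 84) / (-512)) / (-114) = 1 / 175104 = 0.00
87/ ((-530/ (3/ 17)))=-261/ 9010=-0.03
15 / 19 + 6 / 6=34 / 19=1.79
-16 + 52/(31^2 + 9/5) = -38382/2407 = -15.95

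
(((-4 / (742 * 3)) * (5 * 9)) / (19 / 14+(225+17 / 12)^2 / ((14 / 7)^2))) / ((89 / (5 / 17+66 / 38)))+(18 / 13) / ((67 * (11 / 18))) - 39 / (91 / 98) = -6331870295972377878 / 150880299587638049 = -41.97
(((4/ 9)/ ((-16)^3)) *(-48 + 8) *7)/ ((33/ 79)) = 2765/ 38016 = 0.07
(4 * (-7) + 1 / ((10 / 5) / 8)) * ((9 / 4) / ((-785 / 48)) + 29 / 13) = -512664 / 10205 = -50.24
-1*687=-687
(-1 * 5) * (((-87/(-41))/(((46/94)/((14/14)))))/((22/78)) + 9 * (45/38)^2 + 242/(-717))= -1485152595145/10739664804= -138.29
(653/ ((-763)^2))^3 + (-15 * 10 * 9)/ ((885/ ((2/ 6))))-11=-133972913472057717768/ 11641239905479635731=-11.51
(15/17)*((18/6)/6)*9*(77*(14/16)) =72765/272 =267.52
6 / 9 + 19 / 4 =65 / 12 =5.42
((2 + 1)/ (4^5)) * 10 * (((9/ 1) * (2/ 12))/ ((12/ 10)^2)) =125/ 4096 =0.03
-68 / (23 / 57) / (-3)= 1292 / 23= 56.17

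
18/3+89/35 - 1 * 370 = -12651/35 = -361.46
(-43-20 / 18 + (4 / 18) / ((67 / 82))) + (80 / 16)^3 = 48940 / 603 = 81.16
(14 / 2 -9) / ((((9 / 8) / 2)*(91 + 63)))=-0.02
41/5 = 8.20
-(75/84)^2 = -625/784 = -0.80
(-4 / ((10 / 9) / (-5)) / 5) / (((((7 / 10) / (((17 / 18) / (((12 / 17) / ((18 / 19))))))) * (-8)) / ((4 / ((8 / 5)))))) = -4335 / 2128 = -2.04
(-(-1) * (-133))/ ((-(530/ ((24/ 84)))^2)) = 19/ 491575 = 0.00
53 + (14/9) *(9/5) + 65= 604/5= 120.80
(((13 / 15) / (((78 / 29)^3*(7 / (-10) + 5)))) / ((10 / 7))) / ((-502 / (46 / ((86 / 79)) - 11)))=-4780244 / 10588418685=-0.00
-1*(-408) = 408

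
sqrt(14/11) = sqrt(154)/11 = 1.13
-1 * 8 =-8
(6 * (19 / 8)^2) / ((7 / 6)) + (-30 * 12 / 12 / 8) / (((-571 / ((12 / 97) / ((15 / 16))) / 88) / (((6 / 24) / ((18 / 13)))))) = 540113345 / 18610032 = 29.02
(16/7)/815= 16/5705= 0.00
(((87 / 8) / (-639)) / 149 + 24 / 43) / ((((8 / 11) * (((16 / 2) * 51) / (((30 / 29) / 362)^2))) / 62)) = 51936490925 / 54545019950399744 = 0.00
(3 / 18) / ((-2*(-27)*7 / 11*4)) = 11 / 9072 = 0.00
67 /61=1.10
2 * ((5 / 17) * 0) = 0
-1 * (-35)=35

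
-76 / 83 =-0.92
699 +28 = 727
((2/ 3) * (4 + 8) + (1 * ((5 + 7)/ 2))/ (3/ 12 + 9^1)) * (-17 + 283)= 85120/ 37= 2300.54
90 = 90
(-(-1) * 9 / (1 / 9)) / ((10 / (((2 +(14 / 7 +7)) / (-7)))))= -891 / 70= -12.73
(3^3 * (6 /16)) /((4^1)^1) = 81 /32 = 2.53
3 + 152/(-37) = -41/37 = -1.11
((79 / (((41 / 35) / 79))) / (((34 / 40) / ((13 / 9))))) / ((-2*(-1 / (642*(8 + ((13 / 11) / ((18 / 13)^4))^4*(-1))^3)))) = 4354515225183518423977271997869004180791206267682379454772530704581528106505711197775 / 2938234868994173823109588869437141680906369332774183316144548059106439593984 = 1482017408.18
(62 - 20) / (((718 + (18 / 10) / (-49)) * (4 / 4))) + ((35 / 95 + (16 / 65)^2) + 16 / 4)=63365695389 / 14120452775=4.49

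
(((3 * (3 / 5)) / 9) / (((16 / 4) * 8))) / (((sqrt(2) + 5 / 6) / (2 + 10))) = -9 / 188 + 27 * sqrt(2) / 470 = 0.03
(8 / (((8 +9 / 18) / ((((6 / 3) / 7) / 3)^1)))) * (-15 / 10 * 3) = -48 / 119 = -0.40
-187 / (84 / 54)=-1683 / 14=-120.21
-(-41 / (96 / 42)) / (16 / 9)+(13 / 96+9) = 14765 / 768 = 19.23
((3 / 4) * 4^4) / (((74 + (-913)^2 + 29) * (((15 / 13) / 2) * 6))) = 104 / 1563135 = 0.00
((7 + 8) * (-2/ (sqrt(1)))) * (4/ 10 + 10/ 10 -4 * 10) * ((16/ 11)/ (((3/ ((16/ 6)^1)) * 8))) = 6176/ 33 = 187.15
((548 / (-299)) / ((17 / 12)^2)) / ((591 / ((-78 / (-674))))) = -78912 / 441287683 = -0.00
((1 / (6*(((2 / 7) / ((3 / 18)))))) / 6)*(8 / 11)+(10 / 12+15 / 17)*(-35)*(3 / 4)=-1818649 / 40392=-45.02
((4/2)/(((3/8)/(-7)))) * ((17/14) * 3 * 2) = -272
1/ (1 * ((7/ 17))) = 17/ 7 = 2.43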